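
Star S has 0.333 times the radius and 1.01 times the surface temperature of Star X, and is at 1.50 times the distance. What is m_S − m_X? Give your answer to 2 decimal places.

3.23

L_S/L_X = (0.333)²(1.01)⁴ = 0.1154.
F_S/F_X = (L_S/L_X)/(d_S/d_X)² = 0.1154/2.250 = 0.05129.
m_S − m_X = −2.5 log₁₀(0.05129) = 3.23.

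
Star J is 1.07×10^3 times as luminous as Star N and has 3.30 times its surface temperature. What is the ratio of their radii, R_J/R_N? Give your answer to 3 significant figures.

3.00

L ∝ R²T⁴ gives R ∝ √L / T², so
R_J/R_N = √(1.07×10^3) / (3.30)² = 32.71 / 10.89 = 3.004.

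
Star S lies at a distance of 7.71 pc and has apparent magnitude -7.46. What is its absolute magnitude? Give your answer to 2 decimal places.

M = m − 5 log₁₀(d/10 pc) = -7.46 − 5 log₁₀(7.71/10)
  = -7.46 − 5 × -0.113 = -7.46 − -0.56 = -6.90.

-6.90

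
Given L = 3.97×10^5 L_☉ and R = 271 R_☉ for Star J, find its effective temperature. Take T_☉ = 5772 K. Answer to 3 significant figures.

T/T_☉ = (L/L_☉)^(1/4) / (R/R_☉)^(1/2)
T = 5772 × (3.97×10^5)^(1/4) / √(271) = 5772 × 25.10 / 16.46 = 8801 K.

8.80×10^3 K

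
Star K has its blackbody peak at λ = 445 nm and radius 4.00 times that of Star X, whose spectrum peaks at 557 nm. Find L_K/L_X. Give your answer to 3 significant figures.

Wien's law gives T ∝ 1/λ_max, so T_K/T_X = λ_X/λ_K = 557/445 = 1.252.
Then L ∝ R²T⁴ gives L_K/L_X = (4.00)² × (1.252)⁴ = 16.00 × 2.455 = 39.27.

39.3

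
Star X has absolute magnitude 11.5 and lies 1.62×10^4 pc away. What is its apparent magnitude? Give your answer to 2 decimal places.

27.55

m = M + 5 log₁₀(d/10 pc) = 11.5 + 5 log₁₀(1.62×10^4/10)
  = 11.5 + 5 × 3.210 = 11.5 + 16.05 = 27.55.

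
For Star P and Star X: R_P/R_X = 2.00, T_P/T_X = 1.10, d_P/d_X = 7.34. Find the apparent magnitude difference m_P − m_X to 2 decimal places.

2.41

L_P/L_X = (2.00)²(1.10)⁴ = 5.856.
F_P/F_X = (L_P/L_X)/(d_P/d_X)² = 5.856/53.88 = 0.1087.
m_P − m_X = −2.5 log₁₀(0.1087) = 2.41.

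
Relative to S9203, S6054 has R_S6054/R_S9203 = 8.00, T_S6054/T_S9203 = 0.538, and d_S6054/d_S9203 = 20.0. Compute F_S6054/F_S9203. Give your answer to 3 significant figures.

0.0134

L_S6054/L_S9203 = (R_S6054/R_S9203)²(T_S6054/T_S9203)⁴ = (8.00)² × (0.538)⁴ = 5.362.
F_S6054/F_S9203 = (L_S6054/L_S9203)/(d_S6054/d_S9203)² = 5.362 / (20.0)² = 0.01340.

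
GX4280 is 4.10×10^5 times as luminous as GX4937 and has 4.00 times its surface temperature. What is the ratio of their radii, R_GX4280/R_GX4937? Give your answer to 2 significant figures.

40

L ∝ R²T⁴ gives R ∝ √L / T², so
R_GX4280/R_GX4937 = √(4.10×10^5) / (4.00)² = 640.3 / 16.00 = 40.02.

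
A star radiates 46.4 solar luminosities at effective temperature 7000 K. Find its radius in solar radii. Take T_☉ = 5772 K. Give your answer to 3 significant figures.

R/R_☉ = √(L/L_☉) / (T/T_☉)² = √(46.4) / (1.213)²
       = 6.812 / 1.471 = 4.631.

4.63 solar radii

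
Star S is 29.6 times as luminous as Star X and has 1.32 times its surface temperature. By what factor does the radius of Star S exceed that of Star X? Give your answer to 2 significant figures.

L ∝ R²T⁴ gives R ∝ √L / T², so
R_S/R_X = √(29.6) / (1.32)² = 5.441 / 1.742 = 3.122.

3.1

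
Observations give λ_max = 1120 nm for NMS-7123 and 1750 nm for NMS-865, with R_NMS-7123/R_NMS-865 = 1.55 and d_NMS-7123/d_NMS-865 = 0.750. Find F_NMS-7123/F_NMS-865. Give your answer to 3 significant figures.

Wien's law: T_NMS-7123/T_NMS-865 = λ_NMS-865/λ_NMS-7123 = 1750/1120 = 1.562.
L_NMS-7123/L_NMS-865 = (R_NMS-7123/R_NMS-865)²(T_NMS-7123/T_NMS-865)⁴ = (1.55)²(1.562)⁴ = 14.32.
F_NMS-7123/F_NMS-865 = (L_NMS-7123/L_NMS-865)/(d_NMS-7123/d_NMS-865)² = 14.32/(0.750)² = 25.46.

25.5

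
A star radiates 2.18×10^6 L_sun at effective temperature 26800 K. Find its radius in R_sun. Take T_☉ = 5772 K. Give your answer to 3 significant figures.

68.5 R_sun

R/R_☉ = √(L/L_☉) / (T/T_☉)² = √(2.18×10^6) / (4.643)²
       = 1476 / 21.56 = 68.49.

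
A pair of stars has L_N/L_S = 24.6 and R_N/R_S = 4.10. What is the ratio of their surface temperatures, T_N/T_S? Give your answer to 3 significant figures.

L ∝ R²T⁴ gives T ∝ (L/R²)^(1/4), so
T_N/T_S = (24.6 / 4.10²)^(1/4) = (1.463)^(1/4) = 1.100.

1.10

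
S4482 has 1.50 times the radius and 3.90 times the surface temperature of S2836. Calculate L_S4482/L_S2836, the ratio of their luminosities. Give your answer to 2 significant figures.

5.2×10^2

From the Stefan–Boltzmann law, L ∝ R²T⁴, so
L_S4482/L_S2836 = (R_S4482/R_S2836)² (T_S4482/T_S2836)⁴ = (1.50)² × (3.90)⁴ = 2.250 × 231.3 = 520.5.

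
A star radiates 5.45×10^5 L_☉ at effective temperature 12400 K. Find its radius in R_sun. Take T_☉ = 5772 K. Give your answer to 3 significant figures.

R/R_☉ = √(L/L_☉) / (T/T_☉)² = √(5.45×10^5) / (2.148)²
       = 738.2 / 4.615 = 160.0.

160 R_sun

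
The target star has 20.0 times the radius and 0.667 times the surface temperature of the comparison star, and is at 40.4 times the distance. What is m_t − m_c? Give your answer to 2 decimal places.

L_t/L_c = (20.0)²(0.667)⁴ = 79.17.
F_t/F_c = (L_t/L_c)/(d_t/d_c)² = 79.17/1632 = 0.04851.
m_t − m_c = −2.5 log₁₀(0.04851) = 3.29.

3.29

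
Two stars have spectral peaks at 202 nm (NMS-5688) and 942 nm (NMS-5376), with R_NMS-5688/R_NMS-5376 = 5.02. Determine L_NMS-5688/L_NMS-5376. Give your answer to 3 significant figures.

Wien's law gives T ∝ 1/λ_max, so T_NMS-5688/T_NMS-5376 = λ_NMS-5376/λ_NMS-5688 = 942/202 = 4.663.
Then L ∝ R²T⁴ gives L_NMS-5688/L_NMS-5376 = (5.02)² × (4.663)⁴ = 25.20 × 472.9 = 1.192×10^4.

1.19×10^4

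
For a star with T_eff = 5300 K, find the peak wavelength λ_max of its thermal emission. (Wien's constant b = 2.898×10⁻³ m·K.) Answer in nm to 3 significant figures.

λ_max = b/T = 2.898×10⁻³ / 5300 = 5.47×10^-7 m = 546.8 nm.

547 nm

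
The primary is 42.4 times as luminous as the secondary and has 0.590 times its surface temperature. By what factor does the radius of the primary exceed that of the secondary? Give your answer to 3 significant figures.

L ∝ R²T⁴ gives R ∝ √L / T², so
R_p/R_s = √(42.4) / (0.590)² = 6.512 / 0.3481 = 18.71.

18.7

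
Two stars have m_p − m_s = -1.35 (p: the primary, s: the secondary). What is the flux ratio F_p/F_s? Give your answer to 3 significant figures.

F_p/F_s = 10^(−(m_p − m_s)/2.5) = 10^(1.35/2.5) = 10^0.540 = 3.467.

3.47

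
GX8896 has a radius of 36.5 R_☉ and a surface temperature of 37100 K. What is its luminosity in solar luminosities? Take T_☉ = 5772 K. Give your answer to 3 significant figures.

2.27×10^6 solar luminosities

L/L_☉ = (R/R_☉)² (T/T_☉)⁴ = (36.5)² × (37100/5772)⁴
       = 1332 × (6.428)⁴ = 1332 × 1707 = 2.274×10^6.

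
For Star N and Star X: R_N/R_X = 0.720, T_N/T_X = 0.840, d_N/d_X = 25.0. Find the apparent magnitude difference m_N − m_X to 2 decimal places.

L_N/L_X = (0.720)²(0.840)⁴ = 0.2581.
F_N/F_X = (L_N/L_X)/(d_N/d_X)² = 0.2581/625.0 = 4.130×10^-4.
m_N − m_X = −2.5 log₁₀(4.130×10^-4) = 8.46.

8.46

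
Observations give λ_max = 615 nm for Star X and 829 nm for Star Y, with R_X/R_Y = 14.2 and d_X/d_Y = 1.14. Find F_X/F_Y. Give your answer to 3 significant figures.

Wien's law: T_X/T_Y = λ_Y/λ_X = 829/615 = 1.348.
L_X/L_Y = (R_X/R_Y)²(T_X/T_Y)⁴ = (14.2)²(1.348)⁴ = 665.7.
F_X/F_Y = (L_X/L_Y)/(d_X/d_Y)² = 665.7/(1.14)² = 512.3.

512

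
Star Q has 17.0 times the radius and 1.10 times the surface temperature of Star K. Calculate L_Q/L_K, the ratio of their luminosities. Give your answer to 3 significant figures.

From the Stefan–Boltzmann law, L ∝ R²T⁴, so
L_Q/L_K = (R_Q/R_K)² (T_Q/T_K)⁴ = (17.0)² × (1.10)⁴ = 289.0 × 1.464 = 423.1.

423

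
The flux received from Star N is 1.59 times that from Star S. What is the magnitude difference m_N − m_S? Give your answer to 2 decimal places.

m_N − m_S = −2.5 log₁₀(F_N/F_S) = −2.5 log₁₀(1.59) = −2.5 × (0.201) = -0.503.

-0.50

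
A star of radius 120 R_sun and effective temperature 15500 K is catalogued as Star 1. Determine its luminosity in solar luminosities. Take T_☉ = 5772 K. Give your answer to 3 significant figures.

7.49×10^5 solar luminosities

L/L_☉ = (R/R_☉)² (T/T_☉)⁴ = (120)² × (15500/5772)⁴
       = 1.440×10^4 × (2.685)⁴ = 1.440×10^4 × 52.00 = 7.488×10^5.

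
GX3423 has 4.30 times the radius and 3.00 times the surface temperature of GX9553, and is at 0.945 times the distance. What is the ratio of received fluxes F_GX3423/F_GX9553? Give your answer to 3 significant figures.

L_GX3423/L_GX9553 = (R_GX3423/R_GX9553)²(T_GX3423/T_GX9553)⁴ = (4.30)² × (3.00)⁴ = 1498.
F_GX3423/F_GX9553 = (L_GX3423/L_GX9553)/(d_GX3423/d_GX9553)² = 1498 / (0.945)² = 1677.

1.68×10^3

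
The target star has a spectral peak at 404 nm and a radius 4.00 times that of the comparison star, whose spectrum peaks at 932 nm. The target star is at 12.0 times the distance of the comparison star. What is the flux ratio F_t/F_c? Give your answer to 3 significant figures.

Wien's law: T_t/T_c = λ_c/λ_t = 932/404 = 2.307.
L_t/L_c = (R_t/R_c)²(T_t/T_c)⁴ = (4.00)²(2.307)⁴ = 453.2.
F_t/F_c = (L_t/L_c)/(d_t/d_c)² = 453.2/(12.0)² = 3.147.

3.15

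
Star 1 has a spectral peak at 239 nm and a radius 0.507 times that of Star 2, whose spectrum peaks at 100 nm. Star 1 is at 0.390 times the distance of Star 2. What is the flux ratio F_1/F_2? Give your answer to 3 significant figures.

Wien's law: T_1/T_2 = λ_2/λ_1 = 100/239 = 0.4184.
L_1/L_2 = (R_1/R_2)²(T_1/T_2)⁴ = (0.507)²(0.4184)⁴ = 0.007878.
F_1/F_2 = (L_1/L_2)/(d_1/d_2)² = 0.007878/(0.390)² = 0.05180.

0.0518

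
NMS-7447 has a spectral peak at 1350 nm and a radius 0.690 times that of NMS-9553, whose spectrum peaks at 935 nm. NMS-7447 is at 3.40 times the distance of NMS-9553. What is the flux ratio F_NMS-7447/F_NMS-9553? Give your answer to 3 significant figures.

0.00948

Wien's law: T_NMS-7447/T_NMS-9553 = λ_NMS-9553/λ_NMS-7447 = 935/1350 = 0.6926.
L_NMS-7447/L_NMS-9553 = (R_NMS-7447/R_NMS-9553)²(T_NMS-7447/T_NMS-9553)⁴ = (0.690)²(0.6926)⁴ = 0.1095.
F_NMS-7447/F_NMS-9553 = (L_NMS-7447/L_NMS-9553)/(d_NMS-7447/d_NMS-9553)² = 0.1095/(3.40)² = 0.009477.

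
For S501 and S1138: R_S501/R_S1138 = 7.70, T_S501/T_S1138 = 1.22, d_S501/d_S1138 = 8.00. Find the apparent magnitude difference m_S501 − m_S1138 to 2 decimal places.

L_S501/L_S1138 = (7.70)²(1.22)⁴ = 131.3.
F_S501/F_S1138 = (L_S501/L_S1138)/(d_S501/d_S1138)² = 131.3/64.00 = 2.052.
m_S501 − m_S1138 = −2.5 log₁₀(2.052) = -0.78.

-0.78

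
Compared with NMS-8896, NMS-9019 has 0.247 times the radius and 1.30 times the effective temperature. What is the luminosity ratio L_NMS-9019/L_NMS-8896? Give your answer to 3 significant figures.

0.174

From the Stefan–Boltzmann law, L ∝ R²T⁴, so
L_NMS-9019/L_NMS-8896 = (R_NMS-9019/R_NMS-8896)² (T_NMS-9019/T_NMS-8896)⁴ = (0.247)² × (1.30)⁴ = 0.06101 × 2.856 = 0.1742.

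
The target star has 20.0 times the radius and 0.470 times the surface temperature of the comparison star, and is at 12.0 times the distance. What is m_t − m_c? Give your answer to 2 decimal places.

L_t/L_c = (20.0)²(0.470)⁴ = 19.52.
F_t/F_c = (L_t/L_c)/(d_t/d_c)² = 19.52/144.0 = 0.1355.
m_t − m_c = −2.5 log₁₀(0.1355) = 2.17.

2.17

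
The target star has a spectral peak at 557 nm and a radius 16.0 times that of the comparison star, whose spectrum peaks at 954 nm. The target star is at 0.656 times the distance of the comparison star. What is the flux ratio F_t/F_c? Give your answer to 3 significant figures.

Wien's law: T_t/T_c = λ_c/λ_t = 954/557 = 1.713.
L_t/L_c = (R_t/R_c)²(T_t/T_c)⁴ = (16.0)²(1.713)⁴ = 2203.
F_t/F_c = (L_t/L_c)/(d_t/d_c)² = 2203/(0.656)² = 5119.

5.12×10^3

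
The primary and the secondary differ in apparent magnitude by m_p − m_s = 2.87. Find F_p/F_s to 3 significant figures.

F_p/F_s = 10^(−(m_p − m_s)/2.5) = 10^(-2.87/2.5) = 10^-1.148 = 0.07112.

0.0711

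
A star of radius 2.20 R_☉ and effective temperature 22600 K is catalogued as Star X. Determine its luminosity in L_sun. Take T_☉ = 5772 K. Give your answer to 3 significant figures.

1.14×10^3 L_sun

L/L_☉ = (R/R_☉)² (T/T_☉)⁴ = (2.20)² × (22600/5772)⁴
       = 4.840 × (3.915)⁴ = 4.840 × 235.0 = 1138.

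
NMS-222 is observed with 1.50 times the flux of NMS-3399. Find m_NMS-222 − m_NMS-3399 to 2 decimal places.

m_NMS-222 − m_NMS-3399 = −2.5 log₁₀(F_NMS-222/F_NMS-3399) = −2.5 log₁₀(1.50) = −2.5 × (0.176) = -0.440.

-0.44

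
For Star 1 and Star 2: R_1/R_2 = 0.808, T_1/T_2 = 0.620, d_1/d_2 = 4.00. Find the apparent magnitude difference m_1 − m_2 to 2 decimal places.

5.55

L_1/L_2 = (0.808)²(0.620)⁴ = 0.09647.
F_1/F_2 = (L_1/L_2)/(d_1/d_2)² = 0.09647/16.00 = 0.006029.
m_1 − m_2 = −2.5 log₁₀(0.006029) = 5.55.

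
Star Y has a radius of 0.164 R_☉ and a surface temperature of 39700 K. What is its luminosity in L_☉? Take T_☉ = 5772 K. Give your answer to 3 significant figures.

60.2 L_☉

L/L_☉ = (R/R_☉)² (T/T_☉)⁴ = (0.164)² × (39700/5772)⁴
       = 0.02690 × (6.878)⁴ = 0.02690 × 2238 = 60.19.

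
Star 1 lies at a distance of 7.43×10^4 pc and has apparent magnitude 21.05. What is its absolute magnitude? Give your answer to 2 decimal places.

M = m − 5 log₁₀(d/10 pc) = 21.05 − 5 log₁₀(7.43×10^4/10)
  = 21.05 − 5 × 3.871 = 21.05 − 19.35 = 1.70.

1.70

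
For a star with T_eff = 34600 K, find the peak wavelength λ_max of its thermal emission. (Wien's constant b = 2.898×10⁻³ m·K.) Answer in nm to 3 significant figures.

λ_max = b/T = 2.898×10⁻³ / 34600 = 8.38×10^-8 m = 83.76 nm.

83.8 nm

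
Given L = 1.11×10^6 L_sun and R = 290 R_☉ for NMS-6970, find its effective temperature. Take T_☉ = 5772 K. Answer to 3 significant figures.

1.10×10^4 K

T/T_☉ = (L/L_☉)^(1/4) / (R/R_☉)^(1/2)
T = 5772 × (1.11×10^6)^(1/4) / √(290) = 5772 × 32.46 / 17.03 = 1.100×10^4 K.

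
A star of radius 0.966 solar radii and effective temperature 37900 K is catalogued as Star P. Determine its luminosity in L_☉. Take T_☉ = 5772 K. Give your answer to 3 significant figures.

1.73×10^3 L_☉

L/L_☉ = (R/R_☉)² (T/T_☉)⁴ = (0.966)² × (37900/5772)⁴
       = 0.9332 × (6.566)⁴ = 0.9332 × 1859 = 1735.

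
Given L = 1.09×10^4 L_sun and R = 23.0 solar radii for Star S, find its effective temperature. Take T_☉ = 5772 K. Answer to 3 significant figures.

T/T_☉ = (L/L_☉)^(1/4) / (R/R_☉)^(1/2)
T = 5772 × (1.09×10^4)^(1/4) / √(23.0) = 5772 × 10.22 / 4.796 = 1.230×10^4 K.

1.23×10^4 K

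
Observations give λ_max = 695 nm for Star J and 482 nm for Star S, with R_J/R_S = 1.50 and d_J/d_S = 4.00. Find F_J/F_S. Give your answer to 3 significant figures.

Wien's law: T_J/T_S = λ_S/λ_J = 482/695 = 0.6935.
L_J/L_S = (R_J/R_S)²(T_J/T_S)⁴ = (1.50)²(0.6935)⁴ = 0.5205.
F_J/F_S = (L_J/L_S)/(d_J/d_S)² = 0.5205/(4.00)² = 0.03253.

0.0325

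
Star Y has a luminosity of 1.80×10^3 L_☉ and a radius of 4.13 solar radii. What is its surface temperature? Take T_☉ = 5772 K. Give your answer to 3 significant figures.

T/T_☉ = (L/L_☉)^(1/4) / (R/R_☉)^(1/2)
T = 5772 × (1.80×10^3)^(1/4) / √(4.13) = 5772 × 6.514 / 2.032 = 1.850×10^4 K.

1.85×10^4 K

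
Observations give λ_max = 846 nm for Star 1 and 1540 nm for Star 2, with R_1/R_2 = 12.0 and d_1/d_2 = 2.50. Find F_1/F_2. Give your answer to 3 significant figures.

253

Wien's law: T_1/T_2 = λ_2/λ_1 = 1540/846 = 1.820.
L_1/L_2 = (R_1/R_2)²(T_1/T_2)⁴ = (12.0)²(1.820)⁴ = 1581.
F_1/F_2 = (L_1/L_2)/(d_1/d_2)² = 1581/(2.50)² = 253.0.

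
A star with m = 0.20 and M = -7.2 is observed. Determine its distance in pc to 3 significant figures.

m − M = 5 log₁₀(d/10 pc)
0.20 − (-7.2) = 7.40 = 5 log₁₀(d/10)
d = 10 × 10^(7.40/5) = 10 × 10^1.480 = 302.0 pc.

302 pc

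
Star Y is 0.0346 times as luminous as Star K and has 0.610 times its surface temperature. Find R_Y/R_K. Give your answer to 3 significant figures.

0.500

L ∝ R²T⁴ gives R ∝ √L / T², so
R_Y/R_K = √(0.0346) / (0.610)² = 0.1860 / 0.3721 = 0.4999.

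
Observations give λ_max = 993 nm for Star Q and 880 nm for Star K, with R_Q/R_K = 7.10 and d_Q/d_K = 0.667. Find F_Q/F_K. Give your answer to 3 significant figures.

69.9

Wien's law: T_Q/T_K = λ_K/λ_Q = 880/993 = 0.8862.
L_Q/L_K = (R_Q/R_K)²(T_Q/T_K)⁴ = (7.10)²(0.8862)⁴ = 31.09.
F_Q/F_K = (L_Q/L_K)/(d_Q/d_K)² = 31.09/(0.667)² = 69.89.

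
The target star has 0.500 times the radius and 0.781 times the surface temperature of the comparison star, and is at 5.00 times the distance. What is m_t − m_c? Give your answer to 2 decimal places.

6.07

L_t/L_c = (0.500)²(0.781)⁴ = 0.09301.
F_t/F_c = (L_t/L_c)/(d_t/d_c)² = 0.09301/25.00 = 0.003721.
m_t − m_c = −2.5 log₁₀(0.003721) = 6.07.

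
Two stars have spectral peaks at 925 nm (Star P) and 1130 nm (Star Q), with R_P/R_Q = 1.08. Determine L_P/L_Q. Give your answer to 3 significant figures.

2.60

Wien's law gives T ∝ 1/λ_max, so T_P/T_Q = λ_Q/λ_P = 1130/925 = 1.222.
Then L ∝ R²T⁴ gives L_P/L_Q = (1.08)² × (1.222)⁴ = 1.166 × 2.227 = 2.598.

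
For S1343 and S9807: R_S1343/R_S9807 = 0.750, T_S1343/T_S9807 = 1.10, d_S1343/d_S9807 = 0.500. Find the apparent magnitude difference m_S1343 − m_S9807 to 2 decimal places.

L_S1343/L_S9807 = (0.750)²(1.10)⁴ = 0.8236.
F_S1343/F_S9807 = (L_S1343/L_S9807)/(d_S1343/d_S9807)² = 0.8236/0.2500 = 3.294.
m_S1343 − m_S9807 = −2.5 log₁₀(3.294) = -1.29.

-1.29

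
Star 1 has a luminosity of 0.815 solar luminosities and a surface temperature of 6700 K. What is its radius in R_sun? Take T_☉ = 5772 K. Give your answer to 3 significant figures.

0.670 R_sun

R/R_☉ = √(L/L_☉) / (T/T_☉)² = √(0.815) / (1.161)²
       = 0.9028 / 1.347 = 0.6700.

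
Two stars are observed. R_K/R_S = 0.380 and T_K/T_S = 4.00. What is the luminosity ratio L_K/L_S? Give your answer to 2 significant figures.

37

From the Stefan–Boltzmann law, L ∝ R²T⁴, so
L_K/L_S = (R_K/R_S)² (T_K/T_S)⁴ = (0.380)² × (4.00)⁴ = 0.1444 × 256.0 = 36.97.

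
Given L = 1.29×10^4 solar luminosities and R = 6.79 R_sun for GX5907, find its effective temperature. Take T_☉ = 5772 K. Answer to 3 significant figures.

T/T_☉ = (L/L_☉)^(1/4) / (R/R_☉)^(1/2)
T = 5772 × (1.29×10^4)^(1/4) / √(6.79) = 5772 × 10.66 / 2.606 = 2.361×10^4 K.

2.36×10^4 K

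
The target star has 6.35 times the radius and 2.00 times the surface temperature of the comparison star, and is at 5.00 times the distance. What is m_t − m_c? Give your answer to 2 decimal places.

L_t/L_c = (6.35)²(2.00)⁴ = 645.2.
F_t/F_c = (L_t/L_c)/(d_t/d_c)² = 645.2/25.00 = 25.81.
m_t − m_c = −2.5 log₁₀(25.81) = -3.53.

-3.53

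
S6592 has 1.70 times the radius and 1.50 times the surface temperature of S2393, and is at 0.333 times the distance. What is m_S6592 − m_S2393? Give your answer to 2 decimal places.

L_S6592/L_S2393 = (1.70)²(1.50)⁴ = 14.63.
F_S6592/F_S2393 = (L_S6592/L_S2393)/(d_S6592/d_S2393)² = 14.63/0.1109 = 131.9.
m_S6592 − m_S2393 = −2.5 log₁₀(131.9) = -5.30.

-5.30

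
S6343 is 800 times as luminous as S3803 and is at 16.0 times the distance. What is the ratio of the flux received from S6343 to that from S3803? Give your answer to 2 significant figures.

3.1

F = L/(4πd²), so F_S6343/F_S3803 = (L_S6343/L_S3803) / (d_S6343/d_S3803)²
= 800 / (16.0)² = 800 / 256.0 = 3.125.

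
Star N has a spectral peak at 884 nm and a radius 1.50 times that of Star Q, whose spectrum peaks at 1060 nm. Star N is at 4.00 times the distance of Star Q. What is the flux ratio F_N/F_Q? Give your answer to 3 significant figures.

0.291

Wien's law: T_N/T_Q = λ_Q/λ_N = 1060/884 = 1.199.
L_N/L_Q = (R_N/R_Q)²(T_N/T_Q)⁴ = (1.50)²(1.199)⁴ = 4.652.
F_N/F_Q = (L_N/L_Q)/(d_N/d_Q)² = 4.652/(4.00)² = 0.2907.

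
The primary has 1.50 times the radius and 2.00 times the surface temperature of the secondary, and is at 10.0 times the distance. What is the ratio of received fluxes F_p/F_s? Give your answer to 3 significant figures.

0.360

L_p/L_s = (R_p/R_s)²(T_p/T_s)⁴ = (1.50)² × (2.00)⁴ = 36.00.
F_p/F_s = (L_p/L_s)/(d_p/d_s)² = 36.00 / (10.0)² = 0.3600.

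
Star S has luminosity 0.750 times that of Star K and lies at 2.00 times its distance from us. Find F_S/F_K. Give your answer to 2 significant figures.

F = L/(4πd²), so F_S/F_K = (L_S/L_K) / (d_S/d_K)²
= 0.750 / (2.00)² = 0.750 / 4.000 = 0.1875.

0.19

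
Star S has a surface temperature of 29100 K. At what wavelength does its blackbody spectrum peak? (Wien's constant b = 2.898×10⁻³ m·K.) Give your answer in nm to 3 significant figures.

λ_max = b/T = 2.898×10⁻³ / 29100 = 9.96×10^-8 m = 99.59 nm.

99.6 nm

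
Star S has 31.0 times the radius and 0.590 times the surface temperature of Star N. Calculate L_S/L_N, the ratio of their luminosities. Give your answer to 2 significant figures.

From the Stefan–Boltzmann law, L ∝ R²T⁴, so
L_S/L_N = (R_S/R_N)² (T_S/T_N)⁴ = (31.0)² × (0.590)⁴ = 961.0 × 0.1212 = 116.4.

1.2×10^2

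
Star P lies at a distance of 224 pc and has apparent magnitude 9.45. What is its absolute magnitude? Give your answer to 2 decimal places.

2.70

M = m − 5 log₁₀(d/10 pc) = 9.45 − 5 log₁₀(224/10)
  = 9.45 − 5 × 1.350 = 9.45 − 6.75 = 2.70.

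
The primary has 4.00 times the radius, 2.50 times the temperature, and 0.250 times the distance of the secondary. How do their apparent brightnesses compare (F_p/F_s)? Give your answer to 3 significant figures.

1.00×10^4

L_p/L_s = (R_p/R_s)²(T_p/T_s)⁴ = (4.00)² × (2.50)⁴ = 625.0.
F_p/F_s = (L_p/L_s)/(d_p/d_s)² = 625.0 / (0.250)² = 1.000×10^4.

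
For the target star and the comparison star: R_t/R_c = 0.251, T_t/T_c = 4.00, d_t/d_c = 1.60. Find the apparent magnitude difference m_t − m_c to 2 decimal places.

-2.00

L_t/L_c = (0.251)²(4.00)⁴ = 16.13.
F_t/F_c = (L_t/L_c)/(d_t/d_c)² = 16.13/2.560 = 6.300.
m_t − m_c = −2.5 log₁₀(6.300) = -2.00.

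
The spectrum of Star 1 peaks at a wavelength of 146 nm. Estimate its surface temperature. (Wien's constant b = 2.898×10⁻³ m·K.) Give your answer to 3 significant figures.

1.98×10^4 K

T = b/λ_max = 2.898×10⁻³ / (146×10⁻⁹) = 1.985×10^4 K.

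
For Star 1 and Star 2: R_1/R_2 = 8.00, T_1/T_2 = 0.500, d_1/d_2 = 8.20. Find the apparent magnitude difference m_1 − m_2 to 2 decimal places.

3.06

L_1/L_2 = (8.00)²(0.500)⁴ = 4.000.
F_1/F_2 = (L_1/L_2)/(d_1/d_2)² = 4.000/67.24 = 0.05949.
m_1 − m_2 = −2.5 log₁₀(0.05949) = 3.06.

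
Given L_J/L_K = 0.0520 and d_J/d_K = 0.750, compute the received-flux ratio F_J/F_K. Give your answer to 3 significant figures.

F = L/(4πd²), so F_J/F_K = (L_J/L_K) / (d_J/d_K)²
= 0.0520 / (0.750)² = 0.0520 / 0.5625 = 0.09244.

0.0924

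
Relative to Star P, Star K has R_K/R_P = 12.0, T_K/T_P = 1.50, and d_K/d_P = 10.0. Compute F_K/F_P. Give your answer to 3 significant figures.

7.29

L_K/L_P = (R_K/R_P)²(T_K/T_P)⁴ = (12.0)² × (1.50)⁴ = 729.0.
F_K/F_P = (L_K/L_P)/(d_K/d_P)² = 729.0 / (10.0)² = 7.290.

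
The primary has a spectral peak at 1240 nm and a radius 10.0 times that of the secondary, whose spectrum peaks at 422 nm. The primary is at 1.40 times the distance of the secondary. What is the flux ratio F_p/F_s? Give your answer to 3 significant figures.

Wien's law: T_p/T_s = λ_s/λ_p = 422/1240 = 0.3403.
L_p/L_s = (R_p/R_s)²(T_p/T_s)⁴ = (10.0)²(0.3403)⁴ = 1.341.
F_p/F_s = (L_p/L_s)/(d_p/d_s)² = 1.341/(1.40)² = 0.6844.

0.684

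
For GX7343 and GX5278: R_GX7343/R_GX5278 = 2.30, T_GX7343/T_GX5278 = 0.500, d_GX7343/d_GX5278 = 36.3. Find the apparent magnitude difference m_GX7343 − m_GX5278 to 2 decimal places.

9.00

L_GX7343/L_GX5278 = (2.30)²(0.500)⁴ = 0.3306.
F_GX7343/F_GX5278 = (L_GX7343/L_GX5278)/(d_GX7343/d_GX5278)² = 0.3306/1318 = 2.509×10^-4.
m_GX7343 − m_GX5278 = −2.5 log₁₀(2.509×10^-4) = 9.00.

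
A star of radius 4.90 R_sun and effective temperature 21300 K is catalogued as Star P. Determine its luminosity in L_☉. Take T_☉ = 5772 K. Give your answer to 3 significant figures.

L/L_☉ = (R/R_☉)² (T/T_☉)⁴ = (4.90)² × (21300/5772)⁴
       = 24.01 × (3.690)⁴ = 24.01 × 185.4 = 4453.

4.45×10^3 L_☉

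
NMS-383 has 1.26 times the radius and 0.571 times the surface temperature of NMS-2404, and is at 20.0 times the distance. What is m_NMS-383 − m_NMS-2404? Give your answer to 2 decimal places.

8.44

L_NMS-383/L_NMS-2404 = (1.26)²(0.571)⁴ = 0.1688.
F_NMS-383/F_NMS-2404 = (L_NMS-383/L_NMS-2404)/(d_NMS-383/d_NMS-2404)² = 0.1688/400.0 = 4.219×10^-4.
m_NMS-383 − m_NMS-2404 = −2.5 log₁₀(4.219×10^-4) = 8.44.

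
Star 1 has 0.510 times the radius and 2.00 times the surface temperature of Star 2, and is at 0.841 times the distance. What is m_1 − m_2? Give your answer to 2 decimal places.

L_1/L_2 = (0.510)²(2.00)⁴ = 4.162.
F_1/F_2 = (L_1/L_2)/(d_1/d_2)² = 4.162/0.7073 = 5.884.
m_1 − m_2 = −2.5 log₁₀(5.884) = -1.92.

-1.92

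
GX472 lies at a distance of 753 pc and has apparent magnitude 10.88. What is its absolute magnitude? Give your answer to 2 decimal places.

M = m − 5 log₁₀(d/10 pc) = 10.88 − 5 log₁₀(753/10)
  = 10.88 − 5 × 1.877 = 10.88 − 9.38 = 1.50.

1.50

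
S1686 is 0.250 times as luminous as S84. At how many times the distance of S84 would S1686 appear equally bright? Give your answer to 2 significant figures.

Equal flux requires L_S1686/d_S1686² = L_S84/d_S84², so d_S1686/d_S84 = √(L_S1686/L_S84)
= √(0.250) = 0.5000.

0.50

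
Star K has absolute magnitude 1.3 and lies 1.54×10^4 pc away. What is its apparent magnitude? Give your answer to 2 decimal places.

m = M + 5 log₁₀(d/10 pc) = 1.3 + 5 log₁₀(1.54×10^4/10)
  = 1.3 + 5 × 3.188 = 1.3 + 15.94 = 17.24.

17.24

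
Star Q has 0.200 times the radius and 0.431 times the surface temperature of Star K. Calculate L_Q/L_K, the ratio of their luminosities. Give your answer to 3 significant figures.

0.00138

From the Stefan–Boltzmann law, L ∝ R²T⁴, so
L_Q/L_K = (R_Q/R_K)² (T_Q/T_K)⁴ = (0.200)² × (0.431)⁴ = 0.04000 × 0.03451 = 0.001380.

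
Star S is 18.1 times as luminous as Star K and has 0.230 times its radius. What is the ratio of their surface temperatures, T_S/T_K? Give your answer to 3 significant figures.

L ∝ R²T⁴ gives T ∝ (L/R²)^(1/4), so
T_S/T_K = (18.1 / 0.230²)^(1/4) = (342.2)^(1/4) = 4.301.

4.30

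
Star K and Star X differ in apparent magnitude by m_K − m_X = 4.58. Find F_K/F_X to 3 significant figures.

F_K/F_X = 10^(−(m_K − m_X)/2.5) = 10^(-4.58/2.5) = 10^-1.832 = 0.01472.

0.0147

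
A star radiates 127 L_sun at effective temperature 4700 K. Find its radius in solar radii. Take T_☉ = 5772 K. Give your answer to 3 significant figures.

17.0 solar radii

R/R_☉ = √(L/L_☉) / (T/T_☉)² = √(127) / (0.8143)²
       = 11.27 / 0.6630 = 17.00.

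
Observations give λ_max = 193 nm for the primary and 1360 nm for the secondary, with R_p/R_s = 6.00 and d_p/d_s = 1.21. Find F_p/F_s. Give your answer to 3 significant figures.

Wien's law: T_p/T_s = λ_s/λ_p = 1360/193 = 7.047.
L_p/L_s = (R_p/R_s)²(T_p/T_s)⁴ = (6.00)²(7.047)⁴ = 8.876×10^4.
F_p/F_s = (L_p/L_s)/(d_p/d_s)² = 8.876×10^4/(1.21)² = 6.063×10^4.

6.06×10^4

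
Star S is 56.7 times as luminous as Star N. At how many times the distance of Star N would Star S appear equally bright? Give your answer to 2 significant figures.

7.5

Equal flux requires L_S/d_S² = L_N/d_N², so d_S/d_N = √(L_S/L_N)
= √(56.7) = 7.530.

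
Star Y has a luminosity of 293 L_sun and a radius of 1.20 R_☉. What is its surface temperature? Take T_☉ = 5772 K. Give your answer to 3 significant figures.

2.18×10^4 K

T/T_☉ = (L/L_☉)^(1/4) / (R/R_☉)^(1/2)
T = 5772 × (293)^(1/4) / √(1.20) = 5772 × 4.137 / 1.095 = 2.180×10^4 K.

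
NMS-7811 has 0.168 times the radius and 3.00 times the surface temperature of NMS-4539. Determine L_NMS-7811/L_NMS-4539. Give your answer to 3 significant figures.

2.29

From the Stefan–Boltzmann law, L ∝ R²T⁴, so
L_NMS-7811/L_NMS-4539 = (R_NMS-7811/R_NMS-4539)² (T_NMS-7811/T_NMS-4539)⁴ = (0.168)² × (3.00)⁴ = 0.02822 × 81.00 = 2.286.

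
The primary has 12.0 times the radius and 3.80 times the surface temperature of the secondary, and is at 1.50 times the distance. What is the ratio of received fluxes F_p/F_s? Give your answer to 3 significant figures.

1.33×10^4

L_p/L_s = (R_p/R_s)²(T_p/T_s)⁴ = (12.0)² × (3.80)⁴ = 3.003×10^4.
F_p/F_s = (L_p/L_s)/(d_p/d_s)² = 3.003×10^4 / (1.50)² = 1.334×10^4.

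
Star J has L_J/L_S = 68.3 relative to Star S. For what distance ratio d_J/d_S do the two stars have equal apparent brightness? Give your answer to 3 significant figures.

Equal flux requires L_J/d_J² = L_S/d_S², so d_J/d_S = √(L_J/L_S)
= √(68.3) = 8.264.

8.26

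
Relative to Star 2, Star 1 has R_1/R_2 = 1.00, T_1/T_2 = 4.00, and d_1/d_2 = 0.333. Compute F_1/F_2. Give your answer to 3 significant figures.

L_1/L_2 = (R_1/R_2)²(T_1/T_2)⁴ = (1.00)² × (4.00)⁴ = 256.0.
F_1/F_2 = (L_1/L_2)/(d_1/d_2)² = 256.0 / (0.333)² = 2309.

2.31×10^3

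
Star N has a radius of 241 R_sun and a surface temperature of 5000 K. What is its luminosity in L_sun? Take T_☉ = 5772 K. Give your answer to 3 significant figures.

L/L_☉ = (R/R_☉)² (T/T_☉)⁴ = (241)² × (5000/5772)⁴
       = 5.808×10^4 × (0.8663)⁴ = 5.808×10^4 × 0.5631 = 3.270×10^4.

3.27×10^4 L_sun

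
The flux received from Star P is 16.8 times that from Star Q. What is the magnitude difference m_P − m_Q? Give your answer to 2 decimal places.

-3.06

m_P − m_Q = −2.5 log₁₀(F_P/F_Q) = −2.5 log₁₀(16.8) = −2.5 × (1.225) = -3.063.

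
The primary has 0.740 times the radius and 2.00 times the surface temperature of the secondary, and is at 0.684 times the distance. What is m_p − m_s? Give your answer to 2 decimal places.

L_p/L_s = (0.740)²(2.00)⁴ = 8.762.
F_p/F_s = (L_p/L_s)/(d_p/d_s)² = 8.762/0.4679 = 18.73.
m_p − m_s = −2.5 log₁₀(18.73) = -3.18.

-3.18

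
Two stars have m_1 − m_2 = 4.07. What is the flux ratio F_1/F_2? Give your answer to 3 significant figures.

F_1/F_2 = 10^(−(m_1 − m_2)/2.5) = 10^(-4.07/2.5) = 10^-1.628 = 0.02355.

0.0236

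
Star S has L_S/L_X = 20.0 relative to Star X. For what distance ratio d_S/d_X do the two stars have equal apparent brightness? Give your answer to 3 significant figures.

4.47

Equal flux requires L_S/d_S² = L_X/d_X², so d_S/d_X = √(L_S/L_X)
= √(20.0) = 4.472.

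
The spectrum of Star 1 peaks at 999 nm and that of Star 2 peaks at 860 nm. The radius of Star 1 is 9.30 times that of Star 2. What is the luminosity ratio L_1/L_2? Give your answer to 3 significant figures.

47.5

Wien's law gives T ∝ 1/λ_max, so T_1/T_2 = λ_2/λ_1 = 860/999 = 0.8609.
Then L ∝ R²T⁴ gives L_1/L_2 = (9.30)² × (0.8609)⁴ = 86.49 × 0.5492 = 47.50.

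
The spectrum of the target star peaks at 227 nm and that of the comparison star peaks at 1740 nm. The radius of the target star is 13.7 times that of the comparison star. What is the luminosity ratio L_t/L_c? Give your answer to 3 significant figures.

Wien's law gives T ∝ 1/λ_max, so T_t/T_c = λ_c/λ_t = 1740/227 = 7.665.
Then L ∝ R²T⁴ gives L_t/L_c = (13.7)² × (7.665)⁴ = 187.7 × 3452 = 6.479×10^5.

6.48×10^5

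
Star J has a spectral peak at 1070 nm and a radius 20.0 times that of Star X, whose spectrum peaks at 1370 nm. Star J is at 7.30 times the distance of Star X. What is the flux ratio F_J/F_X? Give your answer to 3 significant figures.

Wien's law: T_J/T_X = λ_X/λ_J = 1370/1070 = 1.280.
L_J/L_X = (R_J/R_X)²(T_J/T_X)⁴ = (20.0)²(1.280)⁴ = 1075.
F_J/F_X = (L_J/L_X)/(d_J/d_X)² = 1075/(7.30)² = 20.17.

20.2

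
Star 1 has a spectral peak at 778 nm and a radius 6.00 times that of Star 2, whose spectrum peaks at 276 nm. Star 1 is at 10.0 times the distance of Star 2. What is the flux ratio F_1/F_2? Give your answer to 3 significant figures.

Wien's law: T_1/T_2 = λ_2/λ_1 = 276/778 = 0.3548.
L_1/L_2 = (R_1/R_2)²(T_1/T_2)⁴ = (6.00)²(0.3548)⁴ = 0.5702.
F_1/F_2 = (L_1/L_2)/(d_1/d_2)² = 0.5702/(10.0)² = 0.005702.

0.00570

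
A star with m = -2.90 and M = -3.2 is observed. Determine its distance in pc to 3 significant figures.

11.5 pc

m − M = 5 log₁₀(d/10 pc)
-2.90 − (-3.2) = 0.30 = 5 log₁₀(d/10)
d = 10 × 10^(0.30/5) = 10 × 10^0.060 = 11.48 pc.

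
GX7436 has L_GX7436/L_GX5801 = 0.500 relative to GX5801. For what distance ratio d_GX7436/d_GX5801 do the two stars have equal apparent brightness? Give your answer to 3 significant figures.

0.707

Equal flux requires L_GX7436/d_GX7436² = L_GX5801/d_GX5801², so d_GX7436/d_GX5801 = √(L_GX7436/L_GX5801)
= √(0.500) = 0.7071.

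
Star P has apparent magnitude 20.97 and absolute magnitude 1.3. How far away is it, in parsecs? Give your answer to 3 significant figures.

m − M = 5 log₁₀(d/10 pc)
20.97 − (1.3) = 19.67 = 5 log₁₀(d/10)
d = 10 × 10^(19.67/5) = 10 × 10^3.934 = 8.590×10^4 pc.

8.59×10^4 pc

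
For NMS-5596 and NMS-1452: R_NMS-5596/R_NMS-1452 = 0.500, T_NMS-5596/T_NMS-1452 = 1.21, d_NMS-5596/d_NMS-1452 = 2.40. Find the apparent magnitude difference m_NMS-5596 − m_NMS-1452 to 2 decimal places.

L_NMS-5596/L_NMS-1452 = (0.500)²(1.21)⁴ = 0.5359.
F_NMS-5596/F_NMS-1452 = (L_NMS-5596/L_NMS-1452)/(d_NMS-5596/d_NMS-1452)² = 0.5359/5.760 = 0.09304.
m_NMS-5596 − m_NMS-1452 = −2.5 log₁₀(0.09304) = 2.58.

2.58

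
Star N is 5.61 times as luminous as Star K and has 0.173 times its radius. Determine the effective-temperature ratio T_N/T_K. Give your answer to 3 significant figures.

L ∝ R²T⁴ gives T ∝ (L/R²)^(1/4), so
T_N/T_K = (5.61 / 0.173²)^(1/4) = (187.4)^(1/4) = 3.700.

3.70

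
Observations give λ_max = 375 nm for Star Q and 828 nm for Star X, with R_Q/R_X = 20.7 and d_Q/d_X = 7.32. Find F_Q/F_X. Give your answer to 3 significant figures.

190

Wien's law: T_Q/T_X = λ_X/λ_Q = 828/375 = 2.208.
L_Q/L_X = (R_Q/R_X)²(T_Q/T_X)⁴ = (20.7)²(2.208)⁴ = 1.018×10^4.
F_Q/F_X = (L_Q/L_X)/(d_Q/d_X)² = 1.018×10^4/(7.32)² = 190.1.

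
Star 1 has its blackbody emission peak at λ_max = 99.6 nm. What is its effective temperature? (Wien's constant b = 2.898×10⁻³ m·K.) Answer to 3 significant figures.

T = b/λ_max = 2.898×10⁻³ / (99.6×10⁻⁹) = 2.910×10^4 K.

2.91×10^4 K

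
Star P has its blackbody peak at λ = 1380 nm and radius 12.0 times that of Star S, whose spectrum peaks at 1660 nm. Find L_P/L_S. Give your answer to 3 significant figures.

301

Wien's law gives T ∝ 1/λ_max, so T_P/T_S = λ_S/λ_P = 1660/1380 = 1.203.
Then L ∝ R²T⁴ gives L_P/L_S = (12.0)² × (1.203)⁴ = 144.0 × 2.094 = 301.5.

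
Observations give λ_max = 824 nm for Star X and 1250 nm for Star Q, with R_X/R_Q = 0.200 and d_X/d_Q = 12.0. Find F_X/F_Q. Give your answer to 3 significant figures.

0.00147

Wien's law: T_X/T_Q = λ_Q/λ_X = 1250/824 = 1.517.
L_X/L_Q = (R_X/R_Q)²(T_X/T_Q)⁴ = (0.200)²(1.517)⁴ = 0.2118.
F_X/F_Q = (L_X/L_Q)/(d_X/d_Q)² = 0.2118/(12.0)² = 0.001471.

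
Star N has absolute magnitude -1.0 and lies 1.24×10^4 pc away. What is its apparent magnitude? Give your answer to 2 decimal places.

14.47

m = M + 5 log₁₀(d/10 pc) = -1.0 + 5 log₁₀(1.24×10^4/10)
  = -1.0 + 5 × 3.093 = -1.0 + 15.47 = 14.47.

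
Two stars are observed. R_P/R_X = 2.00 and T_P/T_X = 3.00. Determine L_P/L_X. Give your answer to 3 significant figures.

From the Stefan–Boltzmann law, L ∝ R²T⁴, so
L_P/L_X = (R_P/R_X)² (T_P/T_X)⁴ = (2.00)² × (3.00)⁴ = 4.000 × 81.00 = 324.0.

324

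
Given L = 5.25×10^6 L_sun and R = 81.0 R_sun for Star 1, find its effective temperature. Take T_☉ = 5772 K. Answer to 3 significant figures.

T/T_☉ = (L/L_☉)^(1/4) / (R/R_☉)^(1/2)
T = 5772 × (5.25×10^6)^(1/4) / √(81.0) = 5772 × 47.87 / 9.000 = 3.070×10^4 K.

3.07×10^4 K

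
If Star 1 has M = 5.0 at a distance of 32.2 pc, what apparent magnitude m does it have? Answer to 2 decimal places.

7.54

m = M + 5 log₁₀(d/10 pc) = 5.0 + 5 log₁₀(32.2/10)
  = 5.0 + 5 × 0.508 = 5.0 + 2.54 = 7.54.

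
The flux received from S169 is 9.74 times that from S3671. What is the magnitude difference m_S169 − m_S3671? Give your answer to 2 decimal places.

m_S169 − m_S3671 = −2.5 log₁₀(F_S169/F_S3671) = −2.5 log₁₀(9.74) = −2.5 × (0.989) = -2.471.

-2.47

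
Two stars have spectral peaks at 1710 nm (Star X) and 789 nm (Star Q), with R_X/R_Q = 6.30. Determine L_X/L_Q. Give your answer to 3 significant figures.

1.80

Wien's law gives T ∝ 1/λ_max, so T_X/T_Q = λ_Q/λ_X = 789/1710 = 0.4614.
Then L ∝ R²T⁴ gives L_X/L_Q = (6.30)² × (0.4614)⁴ = 39.69 × 0.04532 = 1.799.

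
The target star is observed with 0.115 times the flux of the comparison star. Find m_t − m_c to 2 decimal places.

m_t − m_c = −2.5 log₁₀(F_t/F_c) = −2.5 log₁₀(0.115) = −2.5 × (-0.939) = 2.348.

2.35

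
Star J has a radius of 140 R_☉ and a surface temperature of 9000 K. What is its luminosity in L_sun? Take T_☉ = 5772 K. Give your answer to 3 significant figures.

L/L_☉ = (R/R_☉)² (T/T_☉)⁴ = (140)² × (9000/5772)⁴
       = 1.960×10^4 × (1.559)⁴ = 1.960×10^4 × 5.911 = 1.159×10^5.

1.16×10^5 L_sun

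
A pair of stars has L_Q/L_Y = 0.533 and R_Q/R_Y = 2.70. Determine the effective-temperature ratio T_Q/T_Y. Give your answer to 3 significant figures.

0.520

L ∝ R²T⁴ gives T ∝ (L/R²)^(1/4), so
T_Q/T_Y = (0.533 / 2.70²)^(1/4) = (0.07311)^(1/4) = 0.5200.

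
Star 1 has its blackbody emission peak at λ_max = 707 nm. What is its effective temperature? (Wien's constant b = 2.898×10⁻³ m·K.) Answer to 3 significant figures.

4.10×10^3 K

T = b/λ_max = 2.898×10⁻³ / (707×10⁻⁹) = 4099 K.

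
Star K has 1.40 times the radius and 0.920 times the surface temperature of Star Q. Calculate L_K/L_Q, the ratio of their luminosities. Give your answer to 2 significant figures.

From the Stefan–Boltzmann law, L ∝ R²T⁴, so
L_K/L_Q = (R_K/R_Q)² (T_K/T_Q)⁴ = (1.40)² × (0.920)⁴ = 1.960 × 0.7164 = 1.404.

1.4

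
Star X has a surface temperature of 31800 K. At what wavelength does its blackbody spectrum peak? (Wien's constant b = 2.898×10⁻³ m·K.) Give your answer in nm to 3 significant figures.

λ_max = b/T = 2.898×10⁻³ / 31800 = 9.11×10^-8 m = 91.13 nm.

91.1 nm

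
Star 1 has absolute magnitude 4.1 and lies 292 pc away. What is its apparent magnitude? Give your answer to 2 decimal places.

m = M + 5 log₁₀(d/10 pc) = 4.1 + 5 log₁₀(292/10)
  = 4.1 + 5 × 1.465 = 4.1 + 7.33 = 11.43.

11.43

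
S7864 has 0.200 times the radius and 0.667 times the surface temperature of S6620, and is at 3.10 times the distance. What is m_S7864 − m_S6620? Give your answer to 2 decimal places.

7.71

L_S7864/L_S6620 = (0.200)²(0.667)⁴ = 0.007917.
F_S7864/F_S6620 = (L_S7864/L_S6620)/(d_S7864/d_S6620)² = 0.007917/9.610 = 8.238×10^-4.
m_S7864 − m_S6620 = −2.5 log₁₀(8.238×10^-4) = 7.71.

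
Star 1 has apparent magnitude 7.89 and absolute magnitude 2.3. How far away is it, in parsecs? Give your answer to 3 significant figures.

m − M = 5 log₁₀(d/10 pc)
7.89 − (2.3) = 5.59 = 5 log₁₀(d/10)
d = 10 × 10^(5.59/5) = 10 × 10^1.118 = 131.2 pc.

131 pc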